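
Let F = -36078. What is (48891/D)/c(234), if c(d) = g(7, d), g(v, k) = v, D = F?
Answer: -16297/84182 ≈ -0.19359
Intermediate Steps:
D = -36078
c(d) = 7
(48891/D)/c(234) = (48891/(-36078))/7 = (48891*(-1/36078))*(⅐) = -16297/12026*⅐ = -16297/84182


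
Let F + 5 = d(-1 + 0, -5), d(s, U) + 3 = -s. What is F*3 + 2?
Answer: -19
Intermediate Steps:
d(s, U) = -3 - s
F = -7 (F = -5 + (-3 - (-1 + 0)) = -5 + (-3 - 1*(-1)) = -5 + (-3 + 1) = -5 - 2 = -7)
F*3 + 2 = -7*3 + 2 = -21 + 2 = -19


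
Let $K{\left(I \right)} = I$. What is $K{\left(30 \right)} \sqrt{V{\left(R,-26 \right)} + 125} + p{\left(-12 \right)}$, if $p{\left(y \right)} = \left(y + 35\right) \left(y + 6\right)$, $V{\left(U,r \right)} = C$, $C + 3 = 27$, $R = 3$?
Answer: $-138 + 30 \sqrt{149} \approx 228.2$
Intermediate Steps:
$C = 24$ ($C = -3 + 27 = 24$)
$V{\left(U,r \right)} = 24$
$p{\left(y \right)} = \left(6 + y\right) \left(35 + y\right)$ ($p{\left(y \right)} = \left(35 + y\right) \left(6 + y\right) = \left(6 + y\right) \left(35 + y\right)$)
$K{\left(30 \right)} \sqrt{V{\left(R,-26 \right)} + 125} + p{\left(-12 \right)} = 30 \sqrt{24 + 125} + \left(210 + \left(-12\right)^{2} + 41 \left(-12\right)\right) = 30 \sqrt{149} + \left(210 + 144 - 492\right) = 30 \sqrt{149} - 138 = -138 + 30 \sqrt{149}$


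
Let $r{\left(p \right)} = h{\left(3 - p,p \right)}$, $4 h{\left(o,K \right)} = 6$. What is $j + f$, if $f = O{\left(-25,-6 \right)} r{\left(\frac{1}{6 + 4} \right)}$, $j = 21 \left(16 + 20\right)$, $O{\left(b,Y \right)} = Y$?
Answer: $747$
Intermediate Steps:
$h{\left(o,K \right)} = \frac{3}{2}$ ($h{\left(o,K \right)} = \frac{1}{4} \cdot 6 = \frac{3}{2}$)
$r{\left(p \right)} = \frac{3}{2}$
$j = 756$ ($j = 21 \cdot 36 = 756$)
$f = -9$ ($f = \left(-6\right) \frac{3}{2} = -9$)
$j + f = 756 - 9 = 747$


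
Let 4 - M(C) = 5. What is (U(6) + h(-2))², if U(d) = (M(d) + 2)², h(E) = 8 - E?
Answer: 121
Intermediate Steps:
M(C) = -1 (M(C) = 4 - 1*5 = 4 - 5 = -1)
U(d) = 1 (U(d) = (-1 + 2)² = 1² = 1)
(U(6) + h(-2))² = (1 + (8 - 1*(-2)))² = (1 + (8 + 2))² = (1 + 10)² = 11² = 121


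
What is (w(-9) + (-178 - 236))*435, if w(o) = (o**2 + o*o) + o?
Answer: -113535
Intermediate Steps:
w(o) = o + 2*o**2 (w(o) = (o**2 + o**2) + o = 2*o**2 + o = o + 2*o**2)
(w(-9) + (-178 - 236))*435 = (-9*(1 + 2*(-9)) + (-178 - 236))*435 = (-9*(1 - 18) - 414)*435 = (-9*(-17) - 414)*435 = (153 - 414)*435 = -261*435 = -113535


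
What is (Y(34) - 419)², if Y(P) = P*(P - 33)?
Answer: 148225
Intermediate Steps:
Y(P) = P*(-33 + P)
(Y(34) - 419)² = (34*(-33 + 34) - 419)² = (34*1 - 419)² = (34 - 419)² = (-385)² = 148225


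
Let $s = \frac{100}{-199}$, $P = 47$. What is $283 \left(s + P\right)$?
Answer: $\frac{2618599}{199} \approx 13159.0$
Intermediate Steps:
$s = - \frac{100}{199}$ ($s = 100 \left(- \frac{1}{199}\right) = - \frac{100}{199} \approx -0.50251$)
$283 \left(s + P\right) = 283 \left(- \frac{100}{199} + 47\right) = 283 \cdot \frac{9253}{199} = \frac{2618599}{199}$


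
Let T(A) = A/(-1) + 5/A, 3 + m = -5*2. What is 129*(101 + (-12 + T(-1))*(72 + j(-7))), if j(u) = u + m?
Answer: -94299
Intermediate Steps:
m = -13 (m = -3 - 5*2 = -3 - 10 = -13)
j(u) = -13 + u (j(u) = u - 13 = -13 + u)
T(A) = -A + 5/A (T(A) = A*(-1) + 5/A = -A + 5/A)
129*(101 + (-12 + T(-1))*(72 + j(-7))) = 129*(101 + (-12 + (-1*(-1) + 5/(-1)))*(72 + (-13 - 7))) = 129*(101 + (-12 + (1 + 5*(-1)))*(72 - 20)) = 129*(101 + (-12 + (1 - 5))*52) = 129*(101 + (-12 - 4)*52) = 129*(101 - 16*52) = 129*(101 - 832) = 129*(-731) = -94299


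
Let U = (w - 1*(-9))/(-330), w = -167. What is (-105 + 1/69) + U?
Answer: -132201/1265 ≈ -104.51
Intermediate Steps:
U = 79/165 (U = (-167 - 1*(-9))/(-330) = (-167 + 9)*(-1/330) = -158*(-1/330) = 79/165 ≈ 0.47879)
(-105 + 1/69) + U = (-105 + 1/69) + 79/165 = -7244/69 + 79/165 = -132201/1265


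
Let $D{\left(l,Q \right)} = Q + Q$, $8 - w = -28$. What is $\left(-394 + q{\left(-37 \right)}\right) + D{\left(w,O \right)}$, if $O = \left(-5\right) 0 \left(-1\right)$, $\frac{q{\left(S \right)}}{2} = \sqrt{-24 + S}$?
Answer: $-394 + 2 i \sqrt{61} \approx -394.0 + 15.62 i$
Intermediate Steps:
$w = 36$ ($w = 8 - -28 = 8 + 28 = 36$)
$q{\left(S \right)} = 2 \sqrt{-24 + S}$
$O = 0$ ($O = 0 \left(-1\right) = 0$)
$D{\left(l,Q \right)} = 2 Q$
$\left(-394 + q{\left(-37 \right)}\right) + D{\left(w,O \right)} = \left(-394 + 2 \sqrt{-24 - 37}\right) + 2 \cdot 0 = \left(-394 + 2 \sqrt{-61}\right) + 0 = \left(-394 + 2 i \sqrt{61}\right) + 0 = -394 + 2 i \sqrt{61}$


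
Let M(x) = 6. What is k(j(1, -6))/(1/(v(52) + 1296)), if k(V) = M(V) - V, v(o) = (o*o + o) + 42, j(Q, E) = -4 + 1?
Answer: 36846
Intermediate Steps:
j(Q, E) = -3
v(o) = 42 + o + o² (v(o) = (o² + o) + 42 = (o + o²) + 42 = 42 + o + o²)
k(V) = 6 - V
k(j(1, -6))/(1/(v(52) + 1296)) = (6 - 1*(-3))/(1/((42 + 52 + 52²) + 1296)) = (6 + 3)/(1/((42 + 52 + 2704) + 1296)) = 9/(1/(2798 + 1296)) = 9/(1/4094) = 9*4094 = 36846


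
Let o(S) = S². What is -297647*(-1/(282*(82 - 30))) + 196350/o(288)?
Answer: 191439647/8446464 ≈ 22.665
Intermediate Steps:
-297647*(-1/(282*(82 - 30))) + 196350/o(288) = -297647*(-1/(282*(82 - 30))) + 196350/(288²) = -297647/((-282*52)) + 196350/82944 = -297647/(-14664) + 196350*(1/82944) = -297647*(-1/14664) + 32725/13824 = 297647/14664 + 32725/13824 = 191439647/8446464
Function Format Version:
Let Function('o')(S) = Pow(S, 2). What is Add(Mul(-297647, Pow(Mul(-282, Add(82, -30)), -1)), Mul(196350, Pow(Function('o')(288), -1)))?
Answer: Rational(191439647, 8446464) ≈ 22.665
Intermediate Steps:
Add(Mul(-297647, Pow(Mul(-282, Add(82, -30)), -1)), Mul(196350, Pow(Function('o')(288), -1))) = Add(Mul(-297647, Pow(Mul(-282, Add(82, -30)), -1)), Mul(196350, Pow(Pow(288, 2), -1))) = Add(Mul(-297647, Pow(Mul(-282, 52), -1)), Mul(196350, Pow(82944, -1))) = Add(Mul(-297647, Pow(-14664, -1)), Mul(196350, Rational(1, 82944))) = Add(Mul(-297647, Rational(-1, 14664)), Rational(32725, 13824)) = Add(Rational(297647, 14664), Rational(32725, 13824)) = Rational(191439647, 8446464)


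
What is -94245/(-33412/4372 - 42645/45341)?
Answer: 4670566661685/425344358 ≈ 10981.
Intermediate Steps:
-94245/(-33412/4372 - 42645/45341) = -94245/(-33412*1/4372 - 42645*1/45341) = -94245/(-8353/1093 - 42645/45341) = -94245/(-425344358/49557713) = -94245*(-49557713/425344358) = 4670566661685/425344358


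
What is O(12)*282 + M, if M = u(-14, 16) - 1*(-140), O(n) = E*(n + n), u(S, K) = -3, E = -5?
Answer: -33703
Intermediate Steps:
O(n) = -10*n (O(n) = -5*(n + n) = -10*n)
M = 137 (M = -3 - 1*(-140) = -3 + 140 = 137)
O(12)*282 + M = -10*12*282 + 137 = -120*282 + 137 = -33840 + 137 = -33703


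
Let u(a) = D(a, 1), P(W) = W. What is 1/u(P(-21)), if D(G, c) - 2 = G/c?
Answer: -1/19 ≈ -0.052632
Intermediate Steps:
D(G, c) = 2 + G/c
u(a) = 2 + a (u(a) = 2 + a/1 = 2 + a*1 = 2 + a)
1/u(P(-21)) = 1/(2 - 21) = 1/(-19) = -1/19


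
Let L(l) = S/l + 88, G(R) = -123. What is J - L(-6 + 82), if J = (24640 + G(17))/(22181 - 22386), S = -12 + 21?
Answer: -3236177/15580 ≈ -207.71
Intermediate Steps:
S = 9
J = -24517/205 (J = (24640 - 123)/(22181 - 22386) = 24517/(-205) = 24517*(-1/205) = -24517/205 ≈ -119.60)
L(l) = 88 + 9/l (L(l) = 9/l + 88 = 88 + 9/l)
J - L(-6 + 82) = -24517/205 - (88 + 9/(-6 + 82)) = -24517/205 - (88 + 9/76) = -24517/205 - 1*6697/76 = -24517/205 - 6697/76 = -3236177/15580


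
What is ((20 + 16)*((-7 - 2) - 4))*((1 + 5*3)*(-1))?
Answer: 7488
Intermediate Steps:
((20 + 16)*((-7 - 2) - 4))*((1 + 5*3)*(-1)) = (36*(-9 - 4))*((1 + 15)*(-1)) = (36*(-13))*(16*(-1)) = -468*(-16) = 7488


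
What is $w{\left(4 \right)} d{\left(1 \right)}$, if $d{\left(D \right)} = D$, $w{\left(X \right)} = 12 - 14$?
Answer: $-2$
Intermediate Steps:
$w{\left(X \right)} = -2$ ($w{\left(X \right)} = 12 - 14 = -2$)
$w{\left(4 \right)} d{\left(1 \right)} = \left(-2\right) 1 = -2$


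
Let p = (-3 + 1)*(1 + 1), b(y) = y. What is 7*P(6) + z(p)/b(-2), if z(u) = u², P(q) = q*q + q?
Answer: 286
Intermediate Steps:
p = -4 (p = -2*2 = -4)
P(q) = q + q² (P(q) = q² + q = q + q²)
7*P(6) + z(p)/b(-2) = 7*(6*(1 + 6)) + (-4)²/(-2) = 7*(6*7) + 16*(-½) = 7*42 - 8 = 294 - 8 = 286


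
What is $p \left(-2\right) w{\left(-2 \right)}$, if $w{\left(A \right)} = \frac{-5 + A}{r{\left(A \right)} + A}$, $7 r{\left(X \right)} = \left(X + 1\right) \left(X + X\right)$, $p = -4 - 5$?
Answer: $\frac{441}{5} \approx 88.2$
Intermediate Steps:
$p = -9$ ($p = -4 - 5 = -9$)
$r{\left(X \right)} = \frac{2 X \left(1 + X\right)}{7}$ ($r{\left(X \right)} = \frac{\left(X + 1\right) \left(X + X\right)}{7} = \frac{\left(1 + X\right) 2 X}{7} = \frac{2 X \left(1 + X\right)}{7}$)
$w{\left(A \right)} = \frac{-5 + A}{A + \frac{2 A \left(1 + A\right)}{7}}$ ($w{\left(A \right)} = \frac{-5 + A}{\frac{2 A \left(1 + A\right)}{7} + A} = \frac{-5 + A}{A + \frac{2 A \left(1 + A\right)}{7}}$)
$p \left(-2\right) w{\left(-2 \right)} = \left(-9\right) \left(-2\right) \frac{7 \left(-5 - 2\right)}{\left(-2\right) \left(9 + 2 \left(-2\right)\right)} = 18 \cdot 7 \left(- \frac{1}{2}\right) \frac{1}{9 - 4} \left(-7\right) = 18 \cdot 7 \left(- \frac{1}{2}\right) \frac{1}{5} \left(-7\right) = 18 \cdot \frac{49}{10} = \frac{441}{5}$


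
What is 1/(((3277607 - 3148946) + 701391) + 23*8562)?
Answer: 1/1026978 ≈ 9.7373e-7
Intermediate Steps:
1/(((3277607 - 3148946) + 701391) + 23*8562) = 1/((128661 + 701391) + 196926) = 1/(830052 + 196926) = 1/1026978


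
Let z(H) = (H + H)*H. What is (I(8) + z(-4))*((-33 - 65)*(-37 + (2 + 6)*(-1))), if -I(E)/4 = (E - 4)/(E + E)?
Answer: 136710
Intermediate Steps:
z(H) = 2*H² (z(H) = (2*H)*H = 2*H²)
I(E) = -2*(-4 + E)/E (I(E) = -4*(E - 4)/(E + E) = -4*(-4 + E)/(2*E) = -4*(-4 + E)*1/(2*E) = -2*(-4 + E)/E)
(I(8) + z(-4))*((-33 - 65)*(-37 + (2 + 6)*(-1))) = ((-2 + 8/8) + 2*(-4)²)*((-33 - 65)*(-37 + (2 + 6)*(-1))) = ((-2 + 8*(⅛)) + 2*16)*(-98*(-37 + 8*(-1))) = ((-2 + 1) + 32)*(-98*(-37 - 8)) = (-1 + 32)*(-98*(-45)) = 31*4410 = 136710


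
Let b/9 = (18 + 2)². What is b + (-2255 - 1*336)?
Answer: 1009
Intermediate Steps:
b = 3600 (b = 9*(18 + 2)² = 9*20² = 9*400 = 3600)
b + (-2255 - 1*336) = 3600 + (-2255 - 1*336) = 3600 + (-2255 - 336) = 3600 - 2591 = 1009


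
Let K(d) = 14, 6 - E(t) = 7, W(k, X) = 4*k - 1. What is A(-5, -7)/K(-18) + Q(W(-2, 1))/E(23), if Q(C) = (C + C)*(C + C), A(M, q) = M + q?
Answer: -2274/7 ≈ -324.86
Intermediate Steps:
W(k, X) = -1 + 4*k
E(t) = -1 (E(t) = 6 - 1*7 = 6 - 7 = -1)
Q(C) = 4*C² (Q(C) = (2*C)*(2*C) = 4*C²)
A(-5, -7)/K(-18) + Q(W(-2, 1))/E(23) = (-5 - 7)/14 + (4*(-1 + 4*(-2))²)/(-1) = -12*1/14 + (4*(-1 - 8)²)*(-1) = -6/7 + (4*(-9)²)*(-1) = -6/7 + (4*81)*(-1) = -6/7 + 324*(-1) = -6/7 - 324 = -2274/7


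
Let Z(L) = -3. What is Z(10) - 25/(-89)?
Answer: -242/89 ≈ -2.7191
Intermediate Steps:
Z(10) - 25/(-89) = -3 - 25/(-89) = -3 - 1/89*(-25) = -3 + 25/89 = -242/89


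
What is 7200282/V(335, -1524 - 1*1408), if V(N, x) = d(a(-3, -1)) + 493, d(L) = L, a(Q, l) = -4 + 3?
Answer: 1200047/82 ≈ 14635.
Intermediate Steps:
a(Q, l) = -1
V(N, x) = 492 (V(N, x) = -1 + 493 = 492)
7200282/V(335, -1524 - 1*1408) = 7200282/492 = 7200282*(1/492) = 1200047/82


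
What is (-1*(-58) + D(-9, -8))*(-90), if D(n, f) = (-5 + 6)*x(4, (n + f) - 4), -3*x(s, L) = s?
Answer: -5100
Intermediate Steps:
x(s, L) = -s/3
D(n, f) = -4/3 (D(n, f) = (-5 + 6)*(-1/3*4) = 1*(-4/3) = -4/3)
(-1*(-58) + D(-9, -8))*(-90) = (-1*(-58) - 4/3)*(-90) = (58 - 4/3)*(-90) = (170/3)*(-90) = -5100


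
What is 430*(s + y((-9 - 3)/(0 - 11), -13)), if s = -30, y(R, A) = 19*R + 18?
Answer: 41280/11 ≈ 3752.7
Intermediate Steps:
y(R, A) = 18 + 19*R
430*(s + y((-9 - 3)/(0 - 11), -13)) = 430*(-30 + (18 + 19*((-9 - 3)/(0 - 11)))) = 430*(-30 + (18 + 19*(-12/(-11)))) = 430*(-30 + (18 + 19*(-12*(-1/11)))) = 430*(-30 + (18 + 19*(12/11))) = 430*(-30 + (18 + 228/11)) = 430*(-30 + 426/11) = 430*(96/11) = 41280/11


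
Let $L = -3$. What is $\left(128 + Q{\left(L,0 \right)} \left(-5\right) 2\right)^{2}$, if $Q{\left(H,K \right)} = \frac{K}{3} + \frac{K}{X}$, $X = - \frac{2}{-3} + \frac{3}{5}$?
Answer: $16384$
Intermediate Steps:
$X = \frac{19}{15}$ ($X = \left(-2\right) \left(- \frac{1}{3}\right) + 3 \cdot \frac{1}{5} = \frac{2}{3} + \frac{3}{5} = \frac{19}{15} \approx 1.2667$)
$Q{\left(H,K \right)} = \frac{64 K}{57}$ ($Q{\left(H,K \right)} = \frac{K}{3} + \frac{K}{\frac{19}{15}} = K \frac{1}{3} + K \frac{15}{19} = \frac{K}{3} + \frac{15 K}{19} = \frac{64 K}{57}$)
$\left(128 + Q{\left(L,0 \right)} \left(-5\right) 2\right)^{2} = \left(128 + \frac{64}{57} \cdot 0 \left(-5\right) 2\right)^{2} = \left(128 + 0 \left(-5\right) 2\right)^{2} = \left(128 + 0 \cdot 2\right)^{2} = \left(128 + 0\right)^{2} = 128^{2} = 16384$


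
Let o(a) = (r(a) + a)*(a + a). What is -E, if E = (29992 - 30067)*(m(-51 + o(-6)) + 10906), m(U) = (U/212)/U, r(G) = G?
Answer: 173405475/212 ≈ 8.1795e+5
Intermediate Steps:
o(a) = 4*a**2 (o(a) = (a + a)*(a + a) = (2*a)*(2*a) = 4*a**2)
m(U) = 1/212 (m(U) = (U*(1/212))/U = (U/212)/U = 1/212)
E = -173405475/212 (E = (29992 - 30067)*(1/212 + 10906) = -75*2312073/212 = -173405475/212 ≈ -8.1795e+5)
-E = -1*(-173405475/212) = 173405475/212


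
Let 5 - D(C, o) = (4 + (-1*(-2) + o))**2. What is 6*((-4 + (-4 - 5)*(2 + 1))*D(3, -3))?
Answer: 744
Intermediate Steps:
D(C, o) = 5 - (6 + o)**2 (D(C, o) = 5 - (4 + (-1*(-2) + o))**2 = 5 - (4 + (2 + o))**2 = 5 - (6 + o)**2)
6*((-4 + (-4 - 5)*(2 + 1))*D(3, -3)) = 6*((-4 + (-4 - 5)*(2 + 1))*(5 - (6 - 3)**2)) = 6*((-4 - 9*3)*(5 - 1*3**2)) = 6*((-4 - 27)*(5 - 1*9)) = 6*(-31*(5 - 9)) = 6*(-31*(-4)) = 6*124 = 744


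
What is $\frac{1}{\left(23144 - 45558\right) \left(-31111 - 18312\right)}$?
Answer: $\frac{1}{1107767122} \approx 9.0272 \cdot 10^{-10}$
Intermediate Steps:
$\frac{1}{\left(23144 - 45558\right) \left(-31111 - 18312\right)} = \frac{1}{\left(-22414\right) \left(-49423\right)} = \frac{1}{1107767122}$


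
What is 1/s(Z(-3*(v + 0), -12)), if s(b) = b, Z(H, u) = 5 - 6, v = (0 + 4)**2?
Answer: -1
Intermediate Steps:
v = 16 (v = 4**2 = 16)
Z(H, u) = -1
1/s(Z(-3*(v + 0), -12)) = 1/(-1) = -1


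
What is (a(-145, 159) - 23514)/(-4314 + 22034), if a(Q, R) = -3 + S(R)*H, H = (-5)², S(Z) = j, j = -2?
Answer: -23567/17720 ≈ -1.3300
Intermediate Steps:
S(Z) = -2
H = 25
a(Q, R) = -53 (a(Q, R) = -3 - 2*25 = -3 - 50 = -53)
(a(-145, 159) - 23514)/(-4314 + 22034) = (-53 - 23514)/(-4314 + 22034) = -23567/17720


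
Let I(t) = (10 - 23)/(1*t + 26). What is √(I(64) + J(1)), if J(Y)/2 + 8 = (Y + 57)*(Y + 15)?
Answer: √1655870/30 ≈ 42.894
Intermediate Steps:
J(Y) = -16 + 2*(15 + Y)*(57 + Y) (J(Y) = -16 + 2*((Y + 57)*(Y + 15)) = -16 + 2*((57 + Y)*(15 + Y)) = -16 + 2*((15 + Y)*(57 + Y)) = -16 + 2*(15 + Y)*(57 + Y))
I(t) = -13/(26 + t) (I(t) = -13/(t + 26) = -13/(26 + t))
√(I(64) + J(1)) = √(-13/(26 + 64) + (1694 + 2*1² + 144*1)) = √(-13/90 + (1694 + 2*1 + 144)) = √(-13*1/90 + (1694 + 2 + 144)) = √(-13/90 + 1840) = √(165587/90) = √1655870/30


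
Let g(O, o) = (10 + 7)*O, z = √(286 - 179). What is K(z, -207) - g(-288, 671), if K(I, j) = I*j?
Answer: 4896 - 207*√107 ≈ 2754.8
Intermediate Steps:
z = √107 ≈ 10.344
g(O, o) = 17*O
K(z, -207) - g(-288, 671) = √107*(-207) - 17*(-288) = -207*√107 - 1*(-4896) = -207*√107 + 4896 = 4896 - 207*√107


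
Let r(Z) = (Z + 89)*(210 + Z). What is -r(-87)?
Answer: -246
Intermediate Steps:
r(Z) = (89 + Z)*(210 + Z)
-r(-87) = -(18690 + (-87)² + 299*(-87)) = -(18690 + 7569 - 26013) = -1*246 = -246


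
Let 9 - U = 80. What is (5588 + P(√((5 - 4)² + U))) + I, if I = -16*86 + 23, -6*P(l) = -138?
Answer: 4258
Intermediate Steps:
U = -71 (U = 9 - 1*80 = 9 - 80 = -71)
P(l) = 23 (P(l) = -⅙*(-138) = 23)
I = -1353 (I = -1376 + 23 = -1353)
(5588 + P(√((5 - 4)² + U))) + I = (5588 + 23) - 1353 = 5611 - 1353 = 4258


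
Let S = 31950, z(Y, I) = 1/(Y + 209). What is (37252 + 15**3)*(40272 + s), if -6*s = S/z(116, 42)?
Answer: -68673971331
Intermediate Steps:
z(Y, I) = 1/(209 + Y)
s = -1730625 (s = -5325/(1/(209 + 116)) = -5325/(1/325) = -5325/1/325 = -5325*325 = -1/6*10383750 = -1730625)
(37252 + 15**3)*(40272 + s) = (37252 + 15**3)*(40272 - 1730625) = (37252 + 3375)*(-1690353) = 40627*(-1690353) = -68673971331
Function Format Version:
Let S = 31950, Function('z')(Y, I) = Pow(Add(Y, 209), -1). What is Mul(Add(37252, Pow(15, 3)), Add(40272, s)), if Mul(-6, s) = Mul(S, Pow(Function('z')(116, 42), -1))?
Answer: -68673971331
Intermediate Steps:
Function('z')(Y, I) = Pow(Add(209, Y), -1)
s = -1730625 (s = Mul(Rational(-1, 6), Mul(31950, Pow(Pow(Add(209, 116), -1), -1))) = Mul(Rational(-1, 6), Mul(31950, Pow(Pow(325, -1), -1))) = Mul(Rational(-1, 6), Mul(31950, Pow(Rational(1, 325), -1))) = Mul(Rational(-1, 6), Mul(31950, 325)) = Mul(Rational(-1, 6), 10383750) = -1730625)
Mul(Add(37252, Pow(15, 3)), Add(40272, s)) = Mul(Add(37252, Pow(15, 3)), Add(40272, -1730625)) = Mul(Add(37252, 3375), -1690353) = Mul(40627, -1690353) = -68673971331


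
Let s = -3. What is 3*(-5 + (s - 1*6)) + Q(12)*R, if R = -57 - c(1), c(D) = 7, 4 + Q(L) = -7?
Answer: 662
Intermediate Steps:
Q(L) = -11 (Q(L) = -4 - 7 = -11)
R = -64 (R = -57 - 1*7 = -57 - 7 = -64)
3*(-5 + (s - 1*6)) + Q(12)*R = 3*(-5 + (-3 - 1*6)) - 11*(-64) = 3*(-5 + (-3 - 6)) + 704 = 3*(-5 - 9) + 704 = 3*(-14) + 704 = -42 + 704 = 662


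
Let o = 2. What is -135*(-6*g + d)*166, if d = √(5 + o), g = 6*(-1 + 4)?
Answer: 2420280 - 22410*√7 ≈ 2.3610e+6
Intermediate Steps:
g = 18 (g = 6*3 = 18)
d = √7 (d = √(5 + 2) = √7 ≈ 2.6458)
-135*(-6*g + d)*166 = -135*(-6*18 + √7)*166 = -135*(-108 + √7)*166 = (14580 - 135*√7)*166 = 2420280 - 22410*√7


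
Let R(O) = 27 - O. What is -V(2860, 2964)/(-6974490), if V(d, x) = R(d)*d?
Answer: -810238/697449 ≈ -1.1617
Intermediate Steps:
V(d, x) = d*(27 - d) (V(d, x) = (27 - d)*d = d*(27 - d))
-V(2860, 2964)/(-6974490) = -2860*(27 - 1*2860)/(-6974490) = -2860*(27 - 2860)*(-1)/6974490 = -2860*(-2833)*(-1)/6974490 = -(-8102380)*(-1)/6974490 = -1*810238/697449 = -810238/697449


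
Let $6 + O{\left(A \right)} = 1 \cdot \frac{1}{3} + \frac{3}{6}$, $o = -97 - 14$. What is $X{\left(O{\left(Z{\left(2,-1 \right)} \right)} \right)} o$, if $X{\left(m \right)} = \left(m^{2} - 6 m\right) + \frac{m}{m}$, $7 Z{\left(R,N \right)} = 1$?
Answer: $- \frac{78181}{12} \approx -6515.1$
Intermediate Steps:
$Z{\left(R,N \right)} = \frac{1}{7}$ ($Z{\left(R,N \right)} = \frac{1}{7} \cdot 1 = \frac{1}{7}$)
$o = -111$
$O{\left(A \right)} = - \frac{31}{6}$ ($O{\left(A \right)} = -6 + \left(1 \cdot \frac{1}{3} + \frac{3}{6}\right) = -6 + \left(1 \cdot \frac{1}{3} + 3 \cdot \frac{1}{6}\right) = -6 + \left(\frac{1}{3} + \frac{1}{2}\right) = -6 + \frac{5}{6} = - \frac{31}{6}$)
$X{\left(m \right)} = 1 + m^{2} - 6 m$ ($X{\left(m \right)} = \left(m^{2} - 6 m\right) + 1 = 1 + m^{2} - 6 m$)
$X{\left(O{\left(Z{\left(2,-1 \right)} \right)} \right)} o = \left(1 + \left(- \frac{31}{6}\right)^{2} - -31\right) \left(-111\right) = \left(1 + \frac{961}{36} + 31\right) \left(-111\right) = \frac{2113}{36} \left(-111\right) = - \frac{78181}{12}$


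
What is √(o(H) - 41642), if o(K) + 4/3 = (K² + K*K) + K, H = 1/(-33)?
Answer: I*√45349621/33 ≈ 204.07*I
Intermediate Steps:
H = -1/33 ≈ -0.030303
o(K) = -4/3 + K + 2*K² (o(K) = -4/3 + ((K² + K*K) + K) = -4/3 + ((K² + K²) + K) = -4/3 + (2*K² + K) = -4/3 + (K + 2*K²) = -4/3 + K + 2*K²)
√(o(H) - 41642) = √((-4/3 - 1/33 + 2*(-1/33)²) - 41642) = √((-4/3 - 1/33 + 2*(1/1089)) - 41642) = √((-4/3 - 1/33 + 2/1089) - 41642) = √(-1483/1089 - 41642) = √(-45349621/1089) = I*√45349621/33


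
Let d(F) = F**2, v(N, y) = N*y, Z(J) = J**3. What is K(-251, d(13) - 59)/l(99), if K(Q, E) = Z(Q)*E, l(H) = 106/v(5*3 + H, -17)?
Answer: 1685534424090/53 ≈ 3.1803e+10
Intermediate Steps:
l(H) = 106/(-255 - 17*H) (l(H) = 106/(((5*3 + H)*(-17))) = 106/(((15 + H)*(-17))) = 106/(-255 - 17*H))
K(Q, E) = E*Q**3 (K(Q, E) = Q**3*E = E*Q**3)
K(-251, d(13) - 59)/l(99) = ((13**2 - 59)*(-251)**3)/((106/(17*(-15 - 1*99)))) = ((169 - 59)*(-15813251))/((106/(17*(-15 - 99)))) = (110*(-15813251))/(((106/17)/(-114))) = -1739457610/((106/17)*(-1/114)) = -1739457610/(-53/969) = -1739457610*(-969/53) = 1685534424090/53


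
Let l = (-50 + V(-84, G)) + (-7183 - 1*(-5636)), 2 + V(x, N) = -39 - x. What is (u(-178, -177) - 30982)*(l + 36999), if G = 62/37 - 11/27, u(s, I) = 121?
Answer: -1093868145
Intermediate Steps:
G = 1267/999 (G = 62*(1/37) - 11*1/27 = 62/37 - 11/27 = 1267/999 ≈ 1.2683)
V(x, N) = -41 - x (V(x, N) = -2 + (-39 - x) = -41 - x)
l = -1554 (l = (-50 + (-41 - 1*(-84))) + (-7183 - 1*(-5636)) = (-50 + (-41 + 84)) + (-7183 + 5636) = (-50 + 43) - 1547 = -7 - 1547 = -1554)
(u(-178, -177) - 30982)*(l + 36999) = (121 - 30982)*(-1554 + 36999) = -30861*35445 = -1093868145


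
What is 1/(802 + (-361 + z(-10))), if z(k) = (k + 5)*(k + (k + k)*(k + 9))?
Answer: 1/391 ≈ 0.0025575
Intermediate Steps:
z(k) = (5 + k)*(k + 2*k*(9 + k)) (z(k) = (5 + k)*(k + (2*k)*(9 + k)) = (5 + k)*(k + 2*k*(9 + k)))
1/(802 + (-361 + z(-10))) = 1/(802 + (-361 - 10*(95 + 2*(-10)**2 + 29*(-10)))) = 1/(802 + (-361 - 10*(95 + 2*100 - 290))) = 1/(802 + (-361 - 10*(95 + 200 - 290))) = 1/(802 + (-361 - 10*5)) = 1/(802 + (-361 - 50)) = 1/(802 - 411) = 1/391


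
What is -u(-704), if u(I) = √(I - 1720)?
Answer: -2*I*√606 ≈ -49.234*I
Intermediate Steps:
u(I) = √(-1720 + I)
-u(-704) = -√(-1720 - 704) = -√(-2424) = -2*I*√606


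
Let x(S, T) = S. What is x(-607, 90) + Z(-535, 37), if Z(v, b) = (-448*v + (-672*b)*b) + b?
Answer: -680858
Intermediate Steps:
Z(v, b) = b - 672*b² - 448*v (Z(v, b) = (-448*v - 672*b²) + b = (-672*b² - 448*v) + b = b - 672*b² - 448*v)
x(-607, 90) + Z(-535, 37) = -607 + (37 - 672*37² - 448*(-535)) = -607 + (37 - 672*1369 + 239680) = -607 + (37 - 919968 + 239680) = -607 - 680251 = -680858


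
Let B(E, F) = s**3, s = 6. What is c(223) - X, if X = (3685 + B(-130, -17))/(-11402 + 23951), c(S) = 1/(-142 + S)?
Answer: -2152/7209 ≈ -0.29852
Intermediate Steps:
B(E, F) = 216 (B(E, F) = 6**3 = 216)
X = 83/267 (X = (3685 + 216)/(-11402 + 23951) = 3901/12549 = 3901*(1/12549) = 83/267 ≈ 0.31086)
c(223) - X = 1/(-142 + 223) - 1*83/267 = 1/81 - 83/267 = -2152/7209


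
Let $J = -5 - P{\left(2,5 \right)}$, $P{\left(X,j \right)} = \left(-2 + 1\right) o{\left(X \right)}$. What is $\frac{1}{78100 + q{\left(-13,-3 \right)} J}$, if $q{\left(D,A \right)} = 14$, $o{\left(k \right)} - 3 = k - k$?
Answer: $\frac{1}{78072} \approx 1.2809 \cdot 10^{-5}$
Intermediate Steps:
$o{\left(k \right)} = 3$ ($o{\left(k \right)} = 3 + \left(k - k\right) = 3 + 0 = 3$)
$P{\left(X,j \right)} = -3$ ($P{\left(X,j \right)} = \left(-2 + 1\right) 3 = \left(-1\right) 3 = -3$)
$J = -2$ ($J = -5 - -3 = -5 + 3 = -2$)
$\frac{1}{78100 + q{\left(-13,-3 \right)} J} = \frac{1}{78100 + 14 \left(-2\right)} = \frac{1}{78100 - 28} = \frac{1}{78072}$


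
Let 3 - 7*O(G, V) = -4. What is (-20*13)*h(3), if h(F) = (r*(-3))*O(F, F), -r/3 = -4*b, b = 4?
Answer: 37440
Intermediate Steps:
r = 48 (r = -(-12)*4 = -3*(-16) = 48)
O(G, V) = 1 (O(G, V) = 3/7 - 1/7*(-4) = 3/7 + 4/7 = 1)
h(F) = -144 (h(F) = (48*(-3))*1 = -144*1 = -144)
(-20*13)*h(3) = -20*13*(-144) = -260*(-144) = 37440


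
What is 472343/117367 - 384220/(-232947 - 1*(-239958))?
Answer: -41783151967/822860037 ≈ -50.778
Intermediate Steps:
472343/117367 - 384220/(-232947 - 1*(-239958)) = 472343*(1/117367) - 384220/(-232947 + 239958) = 472343/117367 - 384220/7011 = -41783151967/822860037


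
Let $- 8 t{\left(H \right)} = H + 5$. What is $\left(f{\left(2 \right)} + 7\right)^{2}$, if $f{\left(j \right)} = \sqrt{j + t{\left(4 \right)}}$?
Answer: $\frac{\left(28 + \sqrt{14}\right)^{2}}{16} \approx 62.971$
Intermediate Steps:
$t{\left(H \right)} = - \frac{5}{8} - \frac{H}{8}$ ($t{\left(H \right)} = - \frac{H + 5}{8} = - \frac{5 + H}{8} = - \frac{5}{8} - \frac{H}{8}$)
$f{\left(j \right)} = \sqrt{- \frac{9}{8} + j}$ ($f{\left(j \right)} = \sqrt{j - \frac{9}{8}} = \sqrt{- \frac{9}{8} + j}$)
$\left(f{\left(2 \right)} + 7\right)^{2} = \left(\frac{\sqrt{-18 + 16 \cdot 2}}{4} + 7\right)^{2} = \left(\frac{\sqrt{-18 + 32}}{4} + 7\right)^{2} = \left(\frac{\sqrt{14}}{4} + 7\right)^{2} = \left(7 + \frac{\sqrt{14}}{4}\right)^{2}$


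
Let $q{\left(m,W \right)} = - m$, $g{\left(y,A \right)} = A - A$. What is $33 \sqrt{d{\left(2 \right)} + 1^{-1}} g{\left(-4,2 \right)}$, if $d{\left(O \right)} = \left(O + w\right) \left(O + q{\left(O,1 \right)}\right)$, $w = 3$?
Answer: $0$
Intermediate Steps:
$g{\left(y,A \right)} = 0$
$d{\left(O \right)} = 0$ ($d{\left(O \right)} = \left(O + 3\right) \left(O - O\right) = \left(3 + O\right) 0 = 0$)
$33 \sqrt{d{\left(2 \right)} + 1^{-1}} g{\left(-4,2 \right)} = 33 \sqrt{0 + 1^{-1}} \cdot 0 = 33 \sqrt{0 + 1} \cdot 0 = 33 \sqrt{1} \cdot 0 = 33 \cdot 1 \cdot 0 = 33 \cdot 0 = 0$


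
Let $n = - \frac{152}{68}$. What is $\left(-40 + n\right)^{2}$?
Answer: $\frac{515524}{289} \approx 1783.8$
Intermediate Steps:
$n = - \frac{38}{17}$ ($n = \left(-152\right) \frac{1}{68} = - \frac{38}{17} \approx -2.2353$)
$\left(-40 + n\right)^{2} = \left(-40 - \frac{38}{17}\right)^{2} = \left(- \frac{718}{17}\right)^{2} = \frac{515524}{289}$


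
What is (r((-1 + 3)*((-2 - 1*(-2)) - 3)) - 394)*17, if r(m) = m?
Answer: -6800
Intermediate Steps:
(r((-1 + 3)*((-2 - 1*(-2)) - 3)) - 394)*17 = ((-1 + 3)*((-2 - 1*(-2)) - 3) - 394)*17 = (2*((-2 + 2) - 3) - 394)*17 = (2*(0 - 3) - 394)*17 = (2*(-3) - 394)*17 = (-6 - 394)*17 = -400*17 = -6800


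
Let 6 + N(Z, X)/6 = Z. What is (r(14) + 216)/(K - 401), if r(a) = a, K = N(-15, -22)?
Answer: -230/527 ≈ -0.43643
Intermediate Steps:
N(Z, X) = -36 + 6*Z
K = -126 (K = -36 + 6*(-15) = -36 - 90 = -126)
(r(14) + 216)/(K - 401) = (14 + 216)/(-126 - 401) = 230/(-527) = 230*(-1/527) = -230/527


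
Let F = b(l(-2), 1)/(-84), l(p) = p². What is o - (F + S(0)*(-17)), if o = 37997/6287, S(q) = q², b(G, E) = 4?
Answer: 804224/132027 ≈ 6.0914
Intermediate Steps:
F = -1/21 (F = 4/(-84) = 4*(-1/84) = -1/21 ≈ -0.047619)
o = 37997/6287 (o = 37997*(1/6287) = 37997/6287 ≈ 6.0437)
o - (F + S(0)*(-17)) = 37997/6287 - (-1/21 + 0²*(-17)) = 37997/6287 - (-1/21 + 0*(-17)) = 37997/6287 - (-1/21 + 0) = 37997/6287 - 1*(-1/21) = 37997/6287 + 1/21 = 804224/132027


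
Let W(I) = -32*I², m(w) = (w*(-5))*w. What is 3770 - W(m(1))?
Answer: 4570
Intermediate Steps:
m(w) = -5*w² (m(w) = (-5*w)*w = -5*w²)
3770 - W(m(1)) = 3770 - (-32)*(-5*1²)² = 3770 - (-32)*(-5*1)² = 3770 - (-32)*(-5)² = 3770 - (-32)*25 = 3770 - 1*(-800) = 3770 + 800 = 4570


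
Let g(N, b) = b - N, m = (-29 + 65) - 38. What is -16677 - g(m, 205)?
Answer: -16884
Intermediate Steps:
m = -2 (m = 36 - 38 = -2)
-16677 - g(m, 205) = -16677 - (205 - 1*(-2)) = -16677 - (205 + 2) = -16677 - 1*207 = -16677 - 207 = -16884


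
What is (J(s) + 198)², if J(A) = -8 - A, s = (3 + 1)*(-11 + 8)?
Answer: 40804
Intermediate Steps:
s = -12 (s = 4*(-3) = -12)
(J(s) + 198)² = ((-8 - 1*(-12)) + 198)² = ((-8 + 12) + 198)² = (4 + 198)² = 202² = 40804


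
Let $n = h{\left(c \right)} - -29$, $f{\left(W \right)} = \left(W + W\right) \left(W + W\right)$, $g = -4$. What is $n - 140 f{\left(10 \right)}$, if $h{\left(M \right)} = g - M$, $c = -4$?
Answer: $-55971$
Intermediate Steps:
$h{\left(M \right)} = -4 - M$
$f{\left(W \right)} = 4 W^{2}$ ($f{\left(W \right)} = 2 W 2 W = 4 W^{2}$)
$n = 29$ ($n = \left(-4 - -4\right) - -29 = \left(-4 + 4\right) + 29 = 0 + 29 = 29$)
$n - 140 f{\left(10 \right)} = 29 - 140 \cdot 4 \cdot 10^{2} = 29 - 140 \cdot 4 \cdot 100 = 29 - 56000 = -55971$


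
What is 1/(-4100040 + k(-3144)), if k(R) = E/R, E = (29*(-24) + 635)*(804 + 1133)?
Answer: -3144/12890407603 ≈ -2.4390e-7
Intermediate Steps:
E = -118157 (E = (-696 + 635)*1937 = -61*1937 = -118157)
k(R) = -118157/R
1/(-4100040 + k(-3144)) = 1/(-4100040 - 118157/(-3144)) = 1/(-4100040 - 118157*(-1/3144)) = 1/(-4100040 + 118157/3144) = 1/(-12890407603/3144) = -3144/12890407603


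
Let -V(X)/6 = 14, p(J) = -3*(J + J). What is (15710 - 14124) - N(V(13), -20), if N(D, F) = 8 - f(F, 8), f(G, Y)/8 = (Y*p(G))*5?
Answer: 39978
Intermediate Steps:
p(J) = -6*J
V(X) = -84 (V(X) = -6*14 = -84)
f(G, Y) = -240*G*Y (f(G, Y) = 8*((Y*(-6*G))*5) = 8*(-6*G*Y*5) = 8*(-30*G*Y) = -240*G*Y)
N(D, F) = 8 + 1920*F (N(D, F) = 8 - (-240)*F*8 = 8 - (-1920)*F = 8 + 1920*F)
(15710 - 14124) - N(V(13), -20) = (15710 - 14124) - (8 + 1920*(-20)) = 1586 - (8 - 38400) = 1586 - 1*(-38392) = 1586 + 38392 = 39978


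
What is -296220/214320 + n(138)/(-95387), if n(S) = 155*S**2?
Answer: -355316989/10991044 ≈ -32.328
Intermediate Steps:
-296220/214320 + n(138)/(-95387) = -296220/214320 + (155*138**2)/(-95387) = -296220*1/214320 + (155*19044)*(-1/95387) = -4937/3572 + 2951820*(-1/95387) = -4937/3572 - 95220/3077 = -355316989/10991044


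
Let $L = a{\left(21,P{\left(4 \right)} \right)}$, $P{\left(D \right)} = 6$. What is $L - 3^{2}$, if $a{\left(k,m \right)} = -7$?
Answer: $-16$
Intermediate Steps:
$L = -7$
$L - 3^{2} = -7 - 3^{2} = -7 - 9 = -16$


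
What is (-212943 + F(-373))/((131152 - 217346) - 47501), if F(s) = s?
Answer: 213316/133695 ≈ 1.5955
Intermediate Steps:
(-212943 + F(-373))/((131152 - 217346) - 47501) = (-212943 - 373)/((131152 - 217346) - 47501) = -213316/(-86194 - 47501) = -213316/(-133695) = -213316*(-1/133695) = 213316/133695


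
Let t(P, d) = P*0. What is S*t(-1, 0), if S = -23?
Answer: 0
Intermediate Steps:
t(P, d) = 0
S*t(-1, 0) = -23*0 = 0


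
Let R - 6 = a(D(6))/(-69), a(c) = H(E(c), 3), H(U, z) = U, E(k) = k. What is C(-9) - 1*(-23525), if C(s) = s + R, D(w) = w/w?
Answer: 1623017/69 ≈ 23522.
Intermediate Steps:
D(w) = 1
a(c) = c
R = 413/69 (R = 6 + 1/(-69) = 6 + 1*(-1/69) = 6 - 1/69 = 413/69 ≈ 5.9855)
C(s) = 413/69 + s (C(s) = s + 413/69 = 413/69 + s)
C(-9) - 1*(-23525) = (413/69 - 9) - 1*(-23525) = -208/69 + 23525 = 1623017/69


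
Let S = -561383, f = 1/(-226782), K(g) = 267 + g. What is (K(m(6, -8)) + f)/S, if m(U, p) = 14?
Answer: -63725741/127311559506 ≈ -0.00050055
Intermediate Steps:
f = -1/226782 ≈ -4.4095e-6
(K(m(6, -8)) + f)/S = ((267 + 14) - 1/226782)/(-561383) = (281 - 1/226782)*(-1/561383) = (63725741/226782)*(-1/561383) = -63725741/127311559506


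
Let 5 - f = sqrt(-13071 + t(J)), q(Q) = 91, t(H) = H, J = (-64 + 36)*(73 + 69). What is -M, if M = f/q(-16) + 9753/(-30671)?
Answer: 734168/2791061 + I*sqrt(17047)/91 ≈ 0.26304 + 1.4348*I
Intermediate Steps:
J = -3976 (J = -28*142 = -3976)
f = 5 - I*sqrt(17047) (f = 5 - sqrt(-13071 - 3976) = 5 - sqrt(-17047) = 5 - I*sqrt(17047) ≈ 5.0 - 130.56*I)
M = -734168/2791061 - I*sqrt(17047)/91 (M = (5 - I*sqrt(17047))/91 + 9753/(-30671) = (5 - I*sqrt(17047))*(1/91) + 9753*(-1/30671) = (5/91 - I*sqrt(17047)/91) - 9753/30671 = -734168/2791061 - I*sqrt(17047)/91 ≈ -0.26304 - 1.4348*I)
-M = -(-734168/2791061 - I*sqrt(17047)/91) = 734168/2791061 + I*sqrt(17047)/91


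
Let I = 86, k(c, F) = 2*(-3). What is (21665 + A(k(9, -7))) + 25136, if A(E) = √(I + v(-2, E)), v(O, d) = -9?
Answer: 46801 + √77 ≈ 46810.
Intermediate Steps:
k(c, F) = -6
A(E) = √77 (A(E) = √(86 - 9) = √77)
(21665 + A(k(9, -7))) + 25136 = (21665 + √77) + 25136 = 46801 + √77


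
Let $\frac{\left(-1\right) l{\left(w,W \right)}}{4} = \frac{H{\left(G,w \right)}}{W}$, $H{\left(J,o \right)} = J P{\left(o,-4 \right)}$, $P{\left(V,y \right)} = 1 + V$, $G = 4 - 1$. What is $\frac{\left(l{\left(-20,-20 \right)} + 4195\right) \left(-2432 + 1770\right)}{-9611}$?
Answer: $\frac{13847716}{48055} \approx 288.16$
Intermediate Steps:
$G = 3$ ($G = 4 - 1 = 3$)
$H{\left(J,o \right)} = J \left(1 + o\right)$
$l{\left(w,W \right)} = - \frac{4 \left(3 + 3 w\right)}{W}$ ($l{\left(w,W \right)} = - 4 \frac{3 \left(1 + w\right)}{W} = - 4 \frac{3 + 3 w}{W} = - \frac{4 \left(3 + 3 w\right)}{W}$)
$\frac{\left(l{\left(-20,-20 \right)} + 4195\right) \left(-2432 + 1770\right)}{-9611} = \frac{\left(\frac{12 \left(-1 - -20\right)}{-20} + 4195\right) \left(-2432 + 1770\right)}{-9611} = \left(12 \left(- \frac{1}{20}\right) \left(-1 + 20\right) + 4195\right) \left(-662\right) \left(- \frac{1}{9611}\right) = \left(12 \left(- \frac{1}{20}\right) 19 + 4195\right) \left(-662\right) \left(- \frac{1}{9611}\right) = \left(- \frac{57}{5} + 4195\right) \left(-662\right) \left(- \frac{1}{9611}\right) = \frac{20918}{5} \left(-662\right) \left(- \frac{1}{9611}\right) = \left(- \frac{13847716}{5}\right) \left(- \frac{1}{9611}\right) = \frac{13847716}{48055}$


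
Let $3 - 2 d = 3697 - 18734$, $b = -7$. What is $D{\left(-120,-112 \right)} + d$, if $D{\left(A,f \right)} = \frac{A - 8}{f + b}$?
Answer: $\frac{895008}{119} \approx 7521.1$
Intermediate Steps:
$D{\left(A,f \right)} = \frac{-8 + A}{-7 + f}$ ($D{\left(A,f \right)} = \frac{A - 8}{f - 7} = \frac{-8 + A}{-7 + f}$)
$d = 7520$ ($d = \frac{3}{2} - \frac{3697 - 18734}{2} = \frac{3}{2} - - \frac{15037}{2} = \frac{3}{2} + \frac{15037}{2} = 7520$)
$D{\left(-120,-112 \right)} + d = \frac{-8 - 120}{-7 - 112} + 7520 = \frac{1}{-119} \left(-128\right) + 7520 = \left(- \frac{1}{119}\right) \left(-128\right) + 7520 = \frac{128}{119} + 7520 = \frac{895008}{119}$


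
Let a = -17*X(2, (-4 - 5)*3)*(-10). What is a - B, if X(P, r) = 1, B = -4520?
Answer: 4690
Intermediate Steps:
a = 170 (a = -17*1*(-10) = -17*(-10) = 170)
a - B = 170 - 1*(-4520) = 170 + 4520 = 4690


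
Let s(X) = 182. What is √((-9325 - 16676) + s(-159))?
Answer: I*√25819 ≈ 160.68*I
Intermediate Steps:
√((-9325 - 16676) + s(-159)) = √((-9325 - 16676) + 182) = √(-26001 + 182) = √(-25819) = I*√25819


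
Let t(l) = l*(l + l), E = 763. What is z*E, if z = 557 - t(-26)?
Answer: -606585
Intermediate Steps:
t(l) = 2*l**2 (t(l) = l*(2*l) = 2*l**2)
z = -795 (z = 557 - 2*(-26)**2 = 557 - 2*676 = 557 - 1*1352 = 557 - 1352 = -795)
z*E = -795*763 = -606585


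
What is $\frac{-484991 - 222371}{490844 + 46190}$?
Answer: $- \frac{353681}{268517} \approx -1.3172$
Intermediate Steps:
$\frac{-484991 - 222371}{490844 + 46190} = - \frac{707362}{537034} = \left(-707362\right) \frac{1}{537034} = - \frac{353681}{268517}$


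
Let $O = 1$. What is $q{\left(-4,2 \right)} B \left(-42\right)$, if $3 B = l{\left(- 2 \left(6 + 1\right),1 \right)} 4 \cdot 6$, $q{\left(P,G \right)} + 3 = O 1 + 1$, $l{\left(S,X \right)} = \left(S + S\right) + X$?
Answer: $-9072$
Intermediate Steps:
$l{\left(S,X \right)} = X + 2 S$ ($l{\left(S,X \right)} = 2 S + X = X + 2 S$)
$q{\left(P,G \right)} = -1$ ($q{\left(P,G \right)} = -3 + \left(1 \cdot 1 + 1\right) = -3 + \left(1 + 1\right) = -3 + 2 = -1$)
$B = -216$ ($B = \frac{\left(1 + 2 \left(- 2 \left(6 + 1\right)\right)\right) 4 \cdot 6}{3} = \frac{\left(1 + 2 \left(\left(-2\right) 7\right)\right) 4 \cdot 6}{3} = \frac{\left(1 + 2 \left(-14\right)\right) 4 \cdot 6}{3} = \frac{\left(1 - 28\right) 4 \cdot 6}{3} = \frac{\left(-27\right) 4 \cdot 6}{3} = \frac{\left(-108\right) 6}{3} = \frac{1}{3} \left(-648\right) = -216$)
$q{\left(-4,2 \right)} B \left(-42\right) = \left(-1\right) \left(-216\right) \left(-42\right) = 216 \left(-42\right) = -9072$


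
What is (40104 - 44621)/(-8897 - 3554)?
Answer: 4517/12451 ≈ 0.36278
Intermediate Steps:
(40104 - 44621)/(-8897 - 3554) = -4517/(-12451) = -4517*(-1/12451) = 4517/12451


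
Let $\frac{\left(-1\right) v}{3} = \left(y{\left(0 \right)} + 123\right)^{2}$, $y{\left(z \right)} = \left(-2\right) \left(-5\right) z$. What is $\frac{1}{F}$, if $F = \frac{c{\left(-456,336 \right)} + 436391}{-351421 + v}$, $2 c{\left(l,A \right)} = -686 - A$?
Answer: $- \frac{49601}{54485} \approx -0.91036$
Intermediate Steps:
$c{\left(l,A \right)} = -343 - \frac{A}{2}$ ($c{\left(l,A \right)} = \frac{-686 - A}{2} = -343 - \frac{A}{2}$)
$y{\left(z \right)} = 10 z$
$v = -45387$ ($v = - 3 \left(10 \cdot 0 + 123\right)^{2} = - 3 \left(0 + 123\right)^{2} = - 3 \cdot 123^{2} = \left(-3\right) 15129 = -45387$)
$F = - \frac{54485}{49601}$ ($F = \frac{\left(-343 - 168\right) + 436391}{-351421 - 45387} = \frac{\left(-343 - 168\right) + 436391}{-396808} = \left(-511 + 436391\right) \left(- \frac{1}{396808}\right) = 435880 \left(- \frac{1}{396808}\right) = - \frac{54485}{49601} \approx -1.0985$)
$\frac{1}{F} = \frac{1}{- \frac{54485}{49601}} = - \frac{49601}{54485}$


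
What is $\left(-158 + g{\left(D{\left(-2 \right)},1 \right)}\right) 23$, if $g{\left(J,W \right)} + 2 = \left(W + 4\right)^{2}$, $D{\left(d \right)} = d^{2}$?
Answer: $-3105$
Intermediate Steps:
$g{\left(J,W \right)} = -2 + \left(4 + W\right)^{2}$ ($g{\left(J,W \right)} = -2 + \left(W + 4\right)^{2} = -2 + \left(4 + W\right)^{2}$)
$\left(-158 + g{\left(D{\left(-2 \right)},1 \right)}\right) 23 = \left(-158 - \left(2 - \left(4 + 1\right)^{2}\right)\right) 23 = \left(-158 - \left(2 - 5^{2}\right)\right) 23 = \left(-158 + \left(-2 + 25\right)\right) 23 = \left(-158 + 23\right) 23 = \left(-135\right) 23 = -3105$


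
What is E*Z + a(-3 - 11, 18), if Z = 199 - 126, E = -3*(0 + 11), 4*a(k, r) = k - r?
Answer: -2417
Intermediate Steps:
a(k, r) = -r/4 + k/4 (a(k, r) = (k - r)/4 = -r/4 + k/4)
E = -33 (E = -3*11 = -33)
Z = 73
E*Z + a(-3 - 11, 18) = -33*73 + (-1/4*18 + (-3 - 11)/4) = -2409 + (-9/2 + (1/4)*(-14)) = -2409 + (-9/2 - 7/2) = -2409 - 8 = -2417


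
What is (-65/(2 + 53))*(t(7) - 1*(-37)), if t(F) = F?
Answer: -52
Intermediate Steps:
(-65/(2 + 53))*(t(7) - 1*(-37)) = (-65/(2 + 53))*(7 - 1*(-37)) = (-65/55)*(7 + 37) = ((1/55)*(-65))*44 = -13/11*44 = -52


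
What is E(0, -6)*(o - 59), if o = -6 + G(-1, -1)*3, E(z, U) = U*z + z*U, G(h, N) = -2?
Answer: 0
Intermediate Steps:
E(z, U) = 2*U*z (E(z, U) = U*z + U*z = 2*U*z)
o = -12 (o = -6 - 2*3 = -6 - 6 = -12)
E(0, -6)*(o - 59) = (2*(-6)*0)*(-12 - 59) = 0*(-71) = 0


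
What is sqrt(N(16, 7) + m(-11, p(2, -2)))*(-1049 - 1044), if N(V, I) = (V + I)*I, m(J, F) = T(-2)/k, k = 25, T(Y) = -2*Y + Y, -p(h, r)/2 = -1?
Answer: -2093*sqrt(4027)/5 ≈ -26564.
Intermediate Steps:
p(h, r) = 2 (p(h, r) = -2*(-1) = 2)
T(Y) = -Y
m(J, F) = 2/25 (m(J, F) = -1*(-2)/25 = 2*(1/25) = 2/25)
N(V, I) = I*(I + V) (N(V, I) = (I + V)*I = I*(I + V))
sqrt(N(16, 7) + m(-11, p(2, -2)))*(-1049 - 1044) = sqrt(7*(7 + 16) + 2/25)*(-1049 - 1044) = sqrt(7*23 + 2/25)*(-2093) = sqrt(161 + 2/25)*(-2093) = sqrt(4027/25)*(-2093) = (sqrt(4027)/5)*(-2093) = -2093*sqrt(4027)/5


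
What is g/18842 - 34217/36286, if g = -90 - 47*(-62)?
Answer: -271122525/341850406 ≈ -0.79310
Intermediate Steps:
g = 2824 (g = -90 + 2914 = 2824)
g/18842 - 34217/36286 = 2824/18842 - 34217/36286 = 2824*(1/18842) - 34217*1/36286 = 1412/9421 - 34217/36286 = -271122525/341850406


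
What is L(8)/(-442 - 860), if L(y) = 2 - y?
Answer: 1/217 ≈ 0.0046083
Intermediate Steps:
L(8)/(-442 - 860) = (2 - 1*8)/(-442 - 860) = (2 - 8)/(-1302) = -1/1302*(-6) = 1/217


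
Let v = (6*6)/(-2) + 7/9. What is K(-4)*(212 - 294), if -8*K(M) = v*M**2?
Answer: -25420/9 ≈ -2824.4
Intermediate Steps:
v = -155/9 (v = 36*(-1/2) + 7*(1/9) = -18 + 7/9 = -155/9 ≈ -17.222)
K(M) = 155*M**2/72 (K(M) = -(-155)*M**2/72 = 155*M**2/72)
K(-4)*(212 - 294) = ((155/72)*(-4)**2)*(212 - 294) = ((155/72)*16)*(-82) = (310/9)*(-82) = -25420/9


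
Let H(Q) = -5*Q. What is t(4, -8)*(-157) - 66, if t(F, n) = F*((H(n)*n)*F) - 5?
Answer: 804559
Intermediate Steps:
t(F, n) = -5 - 5*F**2*n**2 (t(F, n) = F*(((-5*n)*n)*F) - 5 = F*((-5*n**2)*F) - 5 = F*(-5*F*n**2) - 5 = -5*F**2*n**2 - 5 = -5 - 5*F**2*n**2)
t(4, -8)*(-157) - 66 = (-5 - 5*4**2*(-8)**2)*(-157) - 66 = (-5 - 5*16*64)*(-157) - 66 = (-5 - 5120)*(-157) - 66 = -5125*(-157) - 66 = 804625 - 66 = 804559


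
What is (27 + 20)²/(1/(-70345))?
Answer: -155392105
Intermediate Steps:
(27 + 20)²/(1/(-70345)) = 47²/(-1/70345) = 2209*(-70345) = -155392105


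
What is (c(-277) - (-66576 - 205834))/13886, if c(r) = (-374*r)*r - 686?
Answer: -14212461/6943 ≈ -2047.0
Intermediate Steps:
c(r) = -686 - 374*r² (c(r) = -374*r² - 686 = -686 - 374*r²)
(c(-277) - (-66576 - 205834))/13886 = ((-686 - 374*(-277)²) - (-66576 - 205834))/13886 = ((-686 - 374*76729) - 1*(-272410))*(1/13886) = ((-686 - 28696646) + 272410)*(1/13886) = (-28697332 + 272410)*(1/13886) = -28424922*1/13886 = -14212461/6943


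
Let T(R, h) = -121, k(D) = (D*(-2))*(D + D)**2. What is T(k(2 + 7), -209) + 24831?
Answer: 24710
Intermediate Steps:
k(D) = -8*D**3 (k(D) = (-2*D)*(2*D)**2 = (-2*D)*(4*D**2) = -8*D**3)
T(k(2 + 7), -209) + 24831 = -121 + 24831 = 24710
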